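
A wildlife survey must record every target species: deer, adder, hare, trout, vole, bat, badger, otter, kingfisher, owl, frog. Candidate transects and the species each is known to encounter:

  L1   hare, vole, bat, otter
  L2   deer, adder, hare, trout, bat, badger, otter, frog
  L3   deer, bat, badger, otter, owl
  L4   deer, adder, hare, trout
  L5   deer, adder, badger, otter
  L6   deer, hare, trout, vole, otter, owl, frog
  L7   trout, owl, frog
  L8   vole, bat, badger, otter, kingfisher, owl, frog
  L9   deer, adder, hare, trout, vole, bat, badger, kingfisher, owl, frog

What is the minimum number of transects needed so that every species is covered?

2

L1, L9 together cover {deer, adder, hare, trout, vole, bat, badger, otter, kingfisher, owl, frog} — every species.
No single transect contains all 11 species, so 2 is optimal.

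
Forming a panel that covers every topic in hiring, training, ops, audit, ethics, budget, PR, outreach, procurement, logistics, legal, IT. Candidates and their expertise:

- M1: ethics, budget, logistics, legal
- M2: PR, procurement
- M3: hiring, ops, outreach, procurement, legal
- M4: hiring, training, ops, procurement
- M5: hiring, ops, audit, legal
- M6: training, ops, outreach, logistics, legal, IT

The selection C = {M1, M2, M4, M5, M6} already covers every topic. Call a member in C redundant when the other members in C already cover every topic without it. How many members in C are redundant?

1

Drop M1: ethics, budget uncovered — not redundant.
Drop M2: PR uncovered — not redundant.
Drop M4: the rest still cover every topic — redundant.
Drop M5: audit uncovered — not redundant.
Drop M6: outreach, IT uncovered — not redundant.
1 redundant: M4.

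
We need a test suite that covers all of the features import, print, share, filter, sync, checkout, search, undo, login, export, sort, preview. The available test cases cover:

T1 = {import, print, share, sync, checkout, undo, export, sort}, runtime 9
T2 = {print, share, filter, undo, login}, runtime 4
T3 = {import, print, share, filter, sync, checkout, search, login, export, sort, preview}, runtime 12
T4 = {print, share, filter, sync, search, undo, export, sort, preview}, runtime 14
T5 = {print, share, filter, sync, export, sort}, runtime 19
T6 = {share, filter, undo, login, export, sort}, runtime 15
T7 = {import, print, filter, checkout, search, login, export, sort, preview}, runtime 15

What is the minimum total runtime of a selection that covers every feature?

T2, T3 cover every feature at runtime 4 + 12 = 16.
Any cover uses at least 2 test cases; among all covering selections none totals below 16.

16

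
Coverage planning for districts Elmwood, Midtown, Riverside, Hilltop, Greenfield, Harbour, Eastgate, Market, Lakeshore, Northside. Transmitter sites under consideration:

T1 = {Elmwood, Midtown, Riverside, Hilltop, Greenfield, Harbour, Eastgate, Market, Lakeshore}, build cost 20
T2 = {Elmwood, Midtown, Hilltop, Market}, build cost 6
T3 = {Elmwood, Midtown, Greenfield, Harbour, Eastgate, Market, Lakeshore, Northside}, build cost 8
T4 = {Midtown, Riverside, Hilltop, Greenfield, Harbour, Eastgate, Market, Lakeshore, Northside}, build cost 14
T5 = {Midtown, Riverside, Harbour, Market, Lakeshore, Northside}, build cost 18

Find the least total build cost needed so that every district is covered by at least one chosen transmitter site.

20

T2, T4 cover every district at build cost 6 + 14 = 20.
Any cover uses at least 2 transmitter sites; among all covering selections none totals below 20.
Greedy by coverage-per-build cost would pick T3, T2, T4 for 28 — worse than the optimum 20.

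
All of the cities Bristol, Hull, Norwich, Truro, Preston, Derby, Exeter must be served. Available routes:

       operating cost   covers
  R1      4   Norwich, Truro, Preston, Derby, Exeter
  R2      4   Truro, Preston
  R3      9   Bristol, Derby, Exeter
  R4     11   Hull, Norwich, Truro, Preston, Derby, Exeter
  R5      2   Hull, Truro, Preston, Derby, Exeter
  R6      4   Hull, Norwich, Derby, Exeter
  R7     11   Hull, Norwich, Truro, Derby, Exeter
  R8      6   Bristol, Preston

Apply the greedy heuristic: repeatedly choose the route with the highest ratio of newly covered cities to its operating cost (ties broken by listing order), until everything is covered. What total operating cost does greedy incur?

Pick 1: R5 adds 5 new (Hull, Truro, Preston, Derby, Exeter) at operating cost 2 (ratio 5/2).
Pick 2: R1 adds 1 new (Norwich) at operating cost 4 (ratio 1/4).
Pick 3: R8 adds 1 new (Bristol) at operating cost 6 (ratio 1/6).
Greedy total operating cost: 2 + 4 + 6 = 12.

12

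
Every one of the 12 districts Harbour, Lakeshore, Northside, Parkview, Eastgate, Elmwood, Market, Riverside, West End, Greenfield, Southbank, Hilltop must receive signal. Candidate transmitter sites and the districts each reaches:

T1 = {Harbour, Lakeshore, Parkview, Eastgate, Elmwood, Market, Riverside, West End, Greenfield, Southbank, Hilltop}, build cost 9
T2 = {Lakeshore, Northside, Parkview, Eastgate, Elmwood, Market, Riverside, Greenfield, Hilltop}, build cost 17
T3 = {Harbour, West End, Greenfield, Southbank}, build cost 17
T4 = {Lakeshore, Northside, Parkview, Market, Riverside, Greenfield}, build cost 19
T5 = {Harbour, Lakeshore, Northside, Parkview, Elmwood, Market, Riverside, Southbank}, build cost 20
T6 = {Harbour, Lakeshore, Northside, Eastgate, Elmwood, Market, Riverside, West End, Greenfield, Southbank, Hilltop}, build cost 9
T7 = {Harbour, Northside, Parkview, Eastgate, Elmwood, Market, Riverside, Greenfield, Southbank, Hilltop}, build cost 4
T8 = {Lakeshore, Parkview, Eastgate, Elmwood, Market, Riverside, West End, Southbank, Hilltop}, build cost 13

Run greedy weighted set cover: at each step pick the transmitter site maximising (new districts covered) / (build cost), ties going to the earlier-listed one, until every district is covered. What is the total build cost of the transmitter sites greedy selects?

Pick 1: T7 adds 10 new (Harbour, Northside, Parkview, Eastgate, Elmwood, Market, Riverside, Greenfield, Southbank, Hilltop) at build cost 4 (ratio 10/4).
Pick 2: T1 adds 2 new (Lakeshore, West End) at build cost 9 (ratio 2/9).
Greedy total build cost: 4 + 9 = 13.

13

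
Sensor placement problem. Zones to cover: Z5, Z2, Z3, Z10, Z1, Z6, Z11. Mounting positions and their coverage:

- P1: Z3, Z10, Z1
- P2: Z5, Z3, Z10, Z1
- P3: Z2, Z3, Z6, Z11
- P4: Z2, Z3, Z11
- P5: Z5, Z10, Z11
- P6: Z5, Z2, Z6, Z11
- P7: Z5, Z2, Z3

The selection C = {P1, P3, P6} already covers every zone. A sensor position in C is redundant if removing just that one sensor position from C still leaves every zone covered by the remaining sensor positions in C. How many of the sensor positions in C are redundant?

Drop P1: Z10, Z1 uncovered — not redundant.
Drop P3: the rest still cover every zone — redundant.
Drop P6: Z5 uncovered — not redundant.
1 redundant: P3.

1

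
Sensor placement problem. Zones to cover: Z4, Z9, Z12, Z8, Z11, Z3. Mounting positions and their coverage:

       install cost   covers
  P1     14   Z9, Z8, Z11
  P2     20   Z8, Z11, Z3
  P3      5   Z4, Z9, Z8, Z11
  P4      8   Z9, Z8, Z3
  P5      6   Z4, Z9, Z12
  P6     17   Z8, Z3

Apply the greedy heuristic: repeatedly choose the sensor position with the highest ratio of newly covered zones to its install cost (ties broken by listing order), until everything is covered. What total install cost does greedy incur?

19

Pick 1: P3 adds 4 new (Z4, Z9, Z8, Z11) at install cost 5 (ratio 4/5).
Pick 2: P5 adds 1 new (Z12) at install cost 6 (ratio 1/6).
Pick 3: P4 adds 1 new (Z3) at install cost 8 (ratio 1/8).
Greedy total install cost: 5 + 6 + 8 = 19.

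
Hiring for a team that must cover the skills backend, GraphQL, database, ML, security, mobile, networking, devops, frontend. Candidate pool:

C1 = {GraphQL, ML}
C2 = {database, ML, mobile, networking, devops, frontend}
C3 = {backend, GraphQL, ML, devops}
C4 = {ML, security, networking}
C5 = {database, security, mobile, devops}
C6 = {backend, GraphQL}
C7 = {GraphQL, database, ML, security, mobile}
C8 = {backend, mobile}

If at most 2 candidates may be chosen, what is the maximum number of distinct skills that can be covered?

8

Choosing C2, C3 covers {backend, GraphQL, database, ML, mobile, networking, devops, frontend} — 8 skills.
No choice of 2 candidates does better; here security is left uncovered.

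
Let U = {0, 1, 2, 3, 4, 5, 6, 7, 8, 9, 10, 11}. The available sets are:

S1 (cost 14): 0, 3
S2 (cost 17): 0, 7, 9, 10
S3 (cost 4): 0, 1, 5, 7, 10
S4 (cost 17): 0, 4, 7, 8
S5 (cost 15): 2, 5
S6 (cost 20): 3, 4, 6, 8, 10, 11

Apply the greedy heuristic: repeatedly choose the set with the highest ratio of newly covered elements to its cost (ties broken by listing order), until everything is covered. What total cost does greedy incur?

56

Pick 1: S3 adds 5 new (0, 1, 5, 7, 10) at cost 4 (ratio 5/4).
Pick 2: S6 adds 5 new (3, 4, 6, 8, 11) at cost 20 (ratio 5/20).
Pick 3: S5 adds 1 new (2) at cost 15 (ratio 1/15).
Pick 4: S2 adds 1 new (9) at cost 17 (ratio 1/17).
Greedy total cost: 4 + 20 + 15 + 17 = 56.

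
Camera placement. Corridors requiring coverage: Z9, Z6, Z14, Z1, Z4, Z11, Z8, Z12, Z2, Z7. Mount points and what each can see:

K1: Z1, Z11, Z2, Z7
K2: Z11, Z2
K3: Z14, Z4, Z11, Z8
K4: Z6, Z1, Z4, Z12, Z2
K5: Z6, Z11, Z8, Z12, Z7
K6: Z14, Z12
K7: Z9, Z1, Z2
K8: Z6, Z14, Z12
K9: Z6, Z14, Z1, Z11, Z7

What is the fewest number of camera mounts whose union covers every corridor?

3

K3, K5, K7 together cover {Z9, Z6, Z14, Z1, Z4, Z11, Z8, Z12, Z2, Z7} — every corridor.
No 2 of the 9 camera mounts cover everything (all 36 pairs fall short), so 3 is minimum.
Greedy (largest uncovered first) would take K4, K3, K1, K7 — 4 camera mounts — but 3 suffice.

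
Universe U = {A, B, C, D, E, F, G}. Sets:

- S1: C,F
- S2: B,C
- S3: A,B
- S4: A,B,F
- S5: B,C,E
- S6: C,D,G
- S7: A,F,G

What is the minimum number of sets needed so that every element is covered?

S4, S5, S6 together cover {A, B, C, D, E, F, G} — every element.
No 2 of the 7 sets cover everything (all 21 pairs fall short), so 3 is minimum.

3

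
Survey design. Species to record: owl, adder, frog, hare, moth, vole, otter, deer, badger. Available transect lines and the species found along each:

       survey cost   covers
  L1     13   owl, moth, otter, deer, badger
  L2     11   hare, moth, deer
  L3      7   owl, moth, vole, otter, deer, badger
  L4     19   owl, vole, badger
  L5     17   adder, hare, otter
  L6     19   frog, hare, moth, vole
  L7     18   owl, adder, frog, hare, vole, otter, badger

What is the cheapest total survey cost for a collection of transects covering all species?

25

L3, L7 cover every species at survey cost 7 + 18 = 25.
Any cover uses at least 2 transects; among all covering selections none totals below 25.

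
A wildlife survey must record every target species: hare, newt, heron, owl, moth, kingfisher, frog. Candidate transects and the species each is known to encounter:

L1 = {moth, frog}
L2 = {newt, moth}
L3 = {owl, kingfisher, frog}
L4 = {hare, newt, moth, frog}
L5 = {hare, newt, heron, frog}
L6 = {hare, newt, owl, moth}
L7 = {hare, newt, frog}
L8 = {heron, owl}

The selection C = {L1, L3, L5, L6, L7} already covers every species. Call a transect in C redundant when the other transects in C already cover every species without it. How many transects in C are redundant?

3

Drop L1: the rest still cover every species — redundant.
Drop L3: kingfisher uncovered — not redundant.
Drop L5: heron uncovered — not redundant.
Drop L6: the rest still cover every species — redundant.
Drop L7: the rest still cover every species — redundant.
3 redundant: L1, L6, L7.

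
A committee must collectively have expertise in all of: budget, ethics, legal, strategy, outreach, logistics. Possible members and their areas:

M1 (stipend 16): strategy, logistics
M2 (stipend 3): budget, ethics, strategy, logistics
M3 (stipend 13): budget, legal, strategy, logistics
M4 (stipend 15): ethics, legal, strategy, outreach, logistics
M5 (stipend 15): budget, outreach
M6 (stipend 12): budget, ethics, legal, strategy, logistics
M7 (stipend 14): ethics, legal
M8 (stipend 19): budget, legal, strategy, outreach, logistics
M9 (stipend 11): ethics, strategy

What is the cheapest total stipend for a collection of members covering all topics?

18

M2, M4 cover every topic at stipend 3 + 15 = 18.
Any cover uses at least 2 members; among all covering selections none totals below 18.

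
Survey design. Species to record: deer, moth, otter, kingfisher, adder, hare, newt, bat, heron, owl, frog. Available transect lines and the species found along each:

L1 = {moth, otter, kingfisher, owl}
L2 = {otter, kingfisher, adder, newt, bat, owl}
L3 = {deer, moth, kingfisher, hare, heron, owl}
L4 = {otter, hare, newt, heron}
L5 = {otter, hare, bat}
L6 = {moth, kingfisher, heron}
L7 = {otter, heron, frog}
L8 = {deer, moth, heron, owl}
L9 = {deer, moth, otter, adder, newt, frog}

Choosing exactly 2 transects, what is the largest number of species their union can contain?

Choosing L2, L3 covers {deer, moth, otter, kingfisher, adder, hare, newt, bat, heron, owl} — 10 species.
No choice of 2 transects does better; here frog is left uncovered.

10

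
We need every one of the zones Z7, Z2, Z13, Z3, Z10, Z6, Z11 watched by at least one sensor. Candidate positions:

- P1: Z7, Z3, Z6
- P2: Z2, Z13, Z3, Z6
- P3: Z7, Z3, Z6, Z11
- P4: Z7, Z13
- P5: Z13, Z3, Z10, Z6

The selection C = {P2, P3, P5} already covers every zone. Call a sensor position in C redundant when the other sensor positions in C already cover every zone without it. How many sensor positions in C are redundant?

0

Drop P2: Z2 uncovered — not redundant.
Drop P3: Z7, Z11 uncovered — not redundant.
Drop P5: Z10 uncovered — not redundant.
None of the sensor positions in C is redundant.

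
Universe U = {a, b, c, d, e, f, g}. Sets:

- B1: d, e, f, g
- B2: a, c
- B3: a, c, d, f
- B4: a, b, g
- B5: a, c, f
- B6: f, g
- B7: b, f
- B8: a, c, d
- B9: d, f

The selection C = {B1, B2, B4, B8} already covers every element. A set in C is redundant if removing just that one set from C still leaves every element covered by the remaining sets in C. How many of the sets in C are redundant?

Drop B1: e, f uncovered — not redundant.
Drop B2: the rest still cover every element — redundant.
Drop B4: b uncovered — not redundant.
Drop B8: the rest still cover every element — redundant.
2 redundant: B2, B8.

2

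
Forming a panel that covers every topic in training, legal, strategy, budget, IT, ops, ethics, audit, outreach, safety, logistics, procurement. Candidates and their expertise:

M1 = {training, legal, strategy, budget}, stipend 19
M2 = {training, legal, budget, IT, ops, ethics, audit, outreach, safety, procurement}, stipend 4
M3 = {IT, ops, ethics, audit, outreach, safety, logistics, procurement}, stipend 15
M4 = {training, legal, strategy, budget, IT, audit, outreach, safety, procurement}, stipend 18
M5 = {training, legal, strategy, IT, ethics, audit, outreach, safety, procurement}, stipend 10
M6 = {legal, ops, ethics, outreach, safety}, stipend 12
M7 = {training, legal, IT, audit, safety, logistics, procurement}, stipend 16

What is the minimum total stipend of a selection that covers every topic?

M2, M3, M5 cover every topic at stipend 4 + 15 + 10 = 29.
Any cover uses at least 2 members; among all covering selections none totals below 29.

29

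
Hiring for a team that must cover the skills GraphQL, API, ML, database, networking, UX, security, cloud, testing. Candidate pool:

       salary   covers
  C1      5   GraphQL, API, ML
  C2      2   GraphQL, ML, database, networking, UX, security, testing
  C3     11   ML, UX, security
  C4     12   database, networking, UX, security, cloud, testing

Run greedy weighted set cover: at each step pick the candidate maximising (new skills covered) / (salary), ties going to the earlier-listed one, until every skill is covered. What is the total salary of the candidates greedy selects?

19

Pick 1: C2 adds 7 new (GraphQL, ML, database, networking, UX, security, testing) at salary 2 (ratio 7/2).
Pick 2: C1 adds 1 new (API) at salary 5 (ratio 1/5).
Pick 3: C4 adds 1 new (cloud) at salary 12 (ratio 1/12).
Greedy total salary: 2 + 5 + 12 = 19. (The true optimum is 17, so greedy overshoots here.)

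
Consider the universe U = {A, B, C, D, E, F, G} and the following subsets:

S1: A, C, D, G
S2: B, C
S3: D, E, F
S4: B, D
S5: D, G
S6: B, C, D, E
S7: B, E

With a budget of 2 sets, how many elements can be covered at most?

6

Choosing S1, S3 covers {A, C, D, E, F, G} — 6 elements.
No choice of 2 sets does better; here B is left uncovered.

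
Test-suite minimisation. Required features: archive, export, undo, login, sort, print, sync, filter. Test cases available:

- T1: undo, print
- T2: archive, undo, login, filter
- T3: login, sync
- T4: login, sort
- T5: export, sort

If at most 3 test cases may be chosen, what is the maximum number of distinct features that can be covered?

Choosing T1, T2, T5 covers {archive, export, undo, login, sort, print, filter} — 7 features.
No choice of 3 test cases does better; here sync is left uncovered.

7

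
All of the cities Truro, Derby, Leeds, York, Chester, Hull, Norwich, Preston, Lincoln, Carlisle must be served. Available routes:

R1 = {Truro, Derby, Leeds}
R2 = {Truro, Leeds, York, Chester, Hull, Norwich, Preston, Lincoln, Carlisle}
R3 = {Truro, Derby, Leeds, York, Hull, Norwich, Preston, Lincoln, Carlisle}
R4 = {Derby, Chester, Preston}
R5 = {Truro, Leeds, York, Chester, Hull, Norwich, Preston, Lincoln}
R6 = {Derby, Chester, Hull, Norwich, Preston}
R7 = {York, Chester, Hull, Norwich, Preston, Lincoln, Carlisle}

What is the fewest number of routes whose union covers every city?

R1, R2 together cover {Truro, Derby, Leeds, York, Chester, Hull, Norwich, Preston, Lincoln, Carlisle} — every city.
No single route contains all 10 cities, so 2 is optimal.

2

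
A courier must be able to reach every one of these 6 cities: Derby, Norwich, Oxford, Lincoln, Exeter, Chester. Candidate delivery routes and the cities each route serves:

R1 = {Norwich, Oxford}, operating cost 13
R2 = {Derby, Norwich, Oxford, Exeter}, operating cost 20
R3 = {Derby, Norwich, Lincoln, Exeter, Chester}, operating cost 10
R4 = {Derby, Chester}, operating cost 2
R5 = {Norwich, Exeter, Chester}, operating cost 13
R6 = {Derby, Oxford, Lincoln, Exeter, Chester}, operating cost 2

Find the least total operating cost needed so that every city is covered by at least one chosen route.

12

R3, R6 cover every city at operating cost 10 + 2 = 12.
Any cover uses at least 2 routes; among all covering selections none totals below 12.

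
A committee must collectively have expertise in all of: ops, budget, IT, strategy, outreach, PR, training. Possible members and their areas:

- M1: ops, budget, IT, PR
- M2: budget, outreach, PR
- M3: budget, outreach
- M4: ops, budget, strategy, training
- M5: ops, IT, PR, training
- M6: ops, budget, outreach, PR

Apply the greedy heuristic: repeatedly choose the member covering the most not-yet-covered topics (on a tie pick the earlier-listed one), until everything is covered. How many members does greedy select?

3

Pick 1: M1 covers 4 new topics (ops, budget, IT, PR).
Pick 2: M4 covers 2 new topics (strategy, training).
Pick 3: M2 covers 1 new topics (outreach).
Greedy uses 3 members.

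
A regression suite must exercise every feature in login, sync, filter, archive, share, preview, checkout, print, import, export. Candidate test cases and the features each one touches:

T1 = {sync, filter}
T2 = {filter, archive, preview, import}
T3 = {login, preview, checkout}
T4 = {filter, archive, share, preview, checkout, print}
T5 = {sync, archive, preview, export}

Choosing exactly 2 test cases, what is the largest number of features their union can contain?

Choosing T4, T5 covers {sync, filter, archive, share, preview, checkout, print, export} — 8 features.
No choice of 2 test cases does better; here login, import are left uncovered.

8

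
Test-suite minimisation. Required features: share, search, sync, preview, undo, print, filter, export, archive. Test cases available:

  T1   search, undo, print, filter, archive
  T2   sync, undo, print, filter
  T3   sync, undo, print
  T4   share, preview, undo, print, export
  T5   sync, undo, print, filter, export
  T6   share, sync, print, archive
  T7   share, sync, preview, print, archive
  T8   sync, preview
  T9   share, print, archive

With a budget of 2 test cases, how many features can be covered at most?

8

Choosing T1, T4 covers {share, search, preview, undo, print, filter, export, archive} — 8 features.
No choice of 2 test cases does better; here sync is left uncovered.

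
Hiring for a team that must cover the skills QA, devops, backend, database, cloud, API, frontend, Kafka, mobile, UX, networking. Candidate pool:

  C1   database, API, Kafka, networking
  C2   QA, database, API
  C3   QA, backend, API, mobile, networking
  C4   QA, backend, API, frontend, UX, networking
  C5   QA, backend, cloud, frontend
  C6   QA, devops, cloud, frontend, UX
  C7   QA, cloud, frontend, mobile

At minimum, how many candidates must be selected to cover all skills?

3

C1, C3, C6 together cover {QA, devops, backend, database, cloud, API, frontend, Kafka, mobile, UX, networking} — every skill.
No 2 of the 7 candidates cover everything (all 21 pairs fall short), so 3 is minimum.
Greedy (largest uncovered first) would take C4, C1, C6, C3 — 4 candidates — but 3 suffice.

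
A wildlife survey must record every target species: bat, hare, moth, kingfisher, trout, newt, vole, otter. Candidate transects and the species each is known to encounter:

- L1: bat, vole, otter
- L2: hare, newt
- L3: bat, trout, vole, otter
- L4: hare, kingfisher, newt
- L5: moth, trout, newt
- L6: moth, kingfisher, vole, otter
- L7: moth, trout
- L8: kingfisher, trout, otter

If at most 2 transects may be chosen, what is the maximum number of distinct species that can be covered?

7

Choosing L3, L4 covers {bat, hare, kingfisher, trout, newt, vole, otter} — 7 species.
No choice of 2 transects does better; here moth is left uncovered.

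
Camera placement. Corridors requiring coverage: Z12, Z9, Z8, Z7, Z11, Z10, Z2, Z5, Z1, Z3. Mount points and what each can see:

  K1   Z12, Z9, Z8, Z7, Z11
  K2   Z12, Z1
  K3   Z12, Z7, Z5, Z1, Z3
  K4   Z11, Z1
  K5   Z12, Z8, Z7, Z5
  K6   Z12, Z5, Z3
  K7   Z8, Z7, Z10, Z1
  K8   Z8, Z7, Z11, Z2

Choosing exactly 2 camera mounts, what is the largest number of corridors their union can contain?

Choosing K1, K3 covers {Z12, Z9, Z8, Z7, Z11, Z5, Z1, Z3} — 8 corridors.
No choice of 2 camera mounts does better; here Z10, Z2 are left uncovered.

8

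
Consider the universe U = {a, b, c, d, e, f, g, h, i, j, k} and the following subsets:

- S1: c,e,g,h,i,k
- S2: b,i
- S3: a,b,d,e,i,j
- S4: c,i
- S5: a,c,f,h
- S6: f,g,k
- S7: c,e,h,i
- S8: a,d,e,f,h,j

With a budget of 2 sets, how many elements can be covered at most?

Choosing S1, S3 covers {a, b, c, d, e, g, h, i, j, k} — 10 elements.
No choice of 2 sets does better; here f is left uncovered.

10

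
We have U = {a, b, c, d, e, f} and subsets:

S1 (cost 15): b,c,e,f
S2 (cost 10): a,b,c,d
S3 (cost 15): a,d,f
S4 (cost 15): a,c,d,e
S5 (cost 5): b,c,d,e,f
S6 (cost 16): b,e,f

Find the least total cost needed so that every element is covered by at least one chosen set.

15

S2, S5 cover every element at cost 10 + 5 = 15.
Any cover uses at least 2 sets; among all covering selections none totals below 15.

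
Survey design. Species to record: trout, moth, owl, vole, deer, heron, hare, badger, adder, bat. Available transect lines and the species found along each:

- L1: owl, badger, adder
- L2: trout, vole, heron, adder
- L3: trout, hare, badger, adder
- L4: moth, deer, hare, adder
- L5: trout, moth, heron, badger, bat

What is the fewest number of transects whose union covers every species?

L1, L2, L4, L5 together cover {trout, moth, owl, vole, deer, heron, hare, badger, adder, bat} — every species.
No 3 of the 5 transects cover everything (all 10 triples fall short), so 4 is minimum.

4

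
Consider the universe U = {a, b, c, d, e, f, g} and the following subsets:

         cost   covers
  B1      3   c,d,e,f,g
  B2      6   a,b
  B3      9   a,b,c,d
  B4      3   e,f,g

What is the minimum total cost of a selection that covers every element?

9

B1, B2 cover every element at cost 3 + 6 = 9.
Any cover uses at least 2 sets; among all covering selections none totals below 9.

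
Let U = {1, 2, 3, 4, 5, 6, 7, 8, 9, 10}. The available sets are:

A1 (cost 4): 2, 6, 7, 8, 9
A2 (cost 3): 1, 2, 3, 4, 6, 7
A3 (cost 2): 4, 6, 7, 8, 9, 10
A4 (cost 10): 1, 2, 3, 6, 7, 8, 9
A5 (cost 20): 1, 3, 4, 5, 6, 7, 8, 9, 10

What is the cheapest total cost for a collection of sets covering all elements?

A2, A5 cover every element at cost 3 + 20 = 23.
Any cover uses at least 2 sets; among all covering selections none totals below 23.
Greedy by coverage-per-cost would pick A3, A2, A5 for 25 — worse than the optimum 23.

23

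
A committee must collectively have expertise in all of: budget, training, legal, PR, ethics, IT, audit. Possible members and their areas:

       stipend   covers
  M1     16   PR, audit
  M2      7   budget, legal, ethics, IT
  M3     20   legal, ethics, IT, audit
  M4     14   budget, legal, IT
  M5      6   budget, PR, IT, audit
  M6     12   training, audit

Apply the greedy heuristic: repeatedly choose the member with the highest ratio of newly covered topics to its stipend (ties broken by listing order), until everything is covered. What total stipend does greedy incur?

Pick 1: M5 adds 4 new (budget, PR, IT, audit) at stipend 6 (ratio 4/6).
Pick 2: M2 adds 2 new (legal, ethics) at stipend 7 (ratio 2/7).
Pick 3: M6 adds 1 new (training) at stipend 12 (ratio 1/12).
Greedy total stipend: 6 + 7 + 12 = 25.

25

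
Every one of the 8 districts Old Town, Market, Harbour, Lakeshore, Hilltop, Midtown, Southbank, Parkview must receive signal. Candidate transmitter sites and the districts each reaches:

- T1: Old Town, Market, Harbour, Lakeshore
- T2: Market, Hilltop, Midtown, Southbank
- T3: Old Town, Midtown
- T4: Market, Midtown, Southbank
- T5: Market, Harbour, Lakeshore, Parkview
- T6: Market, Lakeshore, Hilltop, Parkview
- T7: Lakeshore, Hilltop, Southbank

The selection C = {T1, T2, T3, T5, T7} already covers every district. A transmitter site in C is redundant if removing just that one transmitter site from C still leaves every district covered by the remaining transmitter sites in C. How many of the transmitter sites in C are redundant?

Drop T1: the rest still cover every district — redundant.
Drop T2: the rest still cover every district — redundant.
Drop T3: the rest still cover every district — redundant.
Drop T5: Parkview uncovered — not redundant.
Drop T7: the rest still cover every district — redundant.
4 redundant: T1, T2, T3, T7.

4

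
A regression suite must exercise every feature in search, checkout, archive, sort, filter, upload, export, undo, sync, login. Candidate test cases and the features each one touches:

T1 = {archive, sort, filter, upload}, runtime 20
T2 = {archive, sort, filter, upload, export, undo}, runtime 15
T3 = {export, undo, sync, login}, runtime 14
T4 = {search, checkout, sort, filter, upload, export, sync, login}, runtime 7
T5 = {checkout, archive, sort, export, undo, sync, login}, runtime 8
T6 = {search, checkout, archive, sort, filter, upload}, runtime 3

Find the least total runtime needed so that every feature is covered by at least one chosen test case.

T5, T6 cover every feature at runtime 8 + 3 = 11.
Any cover uses at least 2 test cases; among all covering selections none totals below 11.

11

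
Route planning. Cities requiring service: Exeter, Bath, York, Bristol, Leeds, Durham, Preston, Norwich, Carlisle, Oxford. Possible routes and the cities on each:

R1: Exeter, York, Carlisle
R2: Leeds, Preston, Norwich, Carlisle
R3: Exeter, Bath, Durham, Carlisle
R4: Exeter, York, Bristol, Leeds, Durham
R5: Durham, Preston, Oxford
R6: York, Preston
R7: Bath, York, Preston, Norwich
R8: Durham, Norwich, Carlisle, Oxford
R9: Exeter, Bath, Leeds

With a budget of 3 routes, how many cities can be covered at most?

Choosing R4, R7, R8 covers {Exeter, Bath, York, Bristol, Leeds, Durham, Preston, Norwich, Carlisle, Oxford} — 10 cities.
That is all 10 cities.

10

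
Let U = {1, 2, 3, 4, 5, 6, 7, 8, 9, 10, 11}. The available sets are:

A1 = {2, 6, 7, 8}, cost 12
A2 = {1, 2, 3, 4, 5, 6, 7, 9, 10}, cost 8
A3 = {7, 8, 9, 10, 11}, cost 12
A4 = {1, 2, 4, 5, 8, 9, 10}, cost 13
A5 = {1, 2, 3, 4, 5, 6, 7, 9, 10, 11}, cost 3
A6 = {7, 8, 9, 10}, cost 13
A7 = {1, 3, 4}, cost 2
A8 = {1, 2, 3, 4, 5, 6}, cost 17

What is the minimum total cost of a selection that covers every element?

15

A1, A5 cover every element at cost 12 + 3 = 15.
Any cover uses at least 2 sets; among all covering selections none totals below 15.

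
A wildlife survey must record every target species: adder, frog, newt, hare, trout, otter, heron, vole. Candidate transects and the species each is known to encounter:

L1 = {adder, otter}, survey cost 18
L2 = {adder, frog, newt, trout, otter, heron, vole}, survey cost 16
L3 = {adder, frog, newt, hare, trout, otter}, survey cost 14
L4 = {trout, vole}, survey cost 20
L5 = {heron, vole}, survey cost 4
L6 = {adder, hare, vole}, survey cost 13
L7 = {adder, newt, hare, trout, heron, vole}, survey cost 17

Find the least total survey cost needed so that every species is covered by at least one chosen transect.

18

L3, L5 cover every species at survey cost 14 + 4 = 18.
Any cover uses at least 2 transects; among all covering selections none totals below 18.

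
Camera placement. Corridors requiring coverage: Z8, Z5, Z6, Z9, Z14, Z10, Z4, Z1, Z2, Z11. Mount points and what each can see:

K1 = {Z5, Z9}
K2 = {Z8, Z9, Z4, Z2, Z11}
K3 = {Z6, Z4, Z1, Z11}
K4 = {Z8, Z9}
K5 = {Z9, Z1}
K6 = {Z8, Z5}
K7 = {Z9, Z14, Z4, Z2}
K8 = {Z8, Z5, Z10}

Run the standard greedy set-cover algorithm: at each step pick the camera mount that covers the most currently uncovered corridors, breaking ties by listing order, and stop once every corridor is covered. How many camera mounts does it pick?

4

Pick 1: K2 covers 5 new corridors (Z8, Z9, Z4, Z2, Z11).
Pick 2: K3 covers 2 new corridors (Z6, Z1).
Pick 3: K8 covers 2 new corridors (Z5, Z10).
Pick 4: K7 covers 1 new corridors (Z14).
Greedy uses 4 camera mounts. (The true minimum is 3.)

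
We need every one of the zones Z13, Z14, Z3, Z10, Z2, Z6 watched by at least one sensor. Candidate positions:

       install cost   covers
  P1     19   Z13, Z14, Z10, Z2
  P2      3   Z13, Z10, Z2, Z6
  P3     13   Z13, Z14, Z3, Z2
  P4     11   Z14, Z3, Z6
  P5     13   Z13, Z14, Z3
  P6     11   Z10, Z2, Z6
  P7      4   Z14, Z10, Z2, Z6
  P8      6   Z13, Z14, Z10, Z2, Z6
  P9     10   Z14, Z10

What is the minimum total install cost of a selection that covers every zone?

14

P2, P4 cover every zone at install cost 3 + 11 = 14.
Any cover uses at least 2 sensor positions; among all covering selections none totals below 14.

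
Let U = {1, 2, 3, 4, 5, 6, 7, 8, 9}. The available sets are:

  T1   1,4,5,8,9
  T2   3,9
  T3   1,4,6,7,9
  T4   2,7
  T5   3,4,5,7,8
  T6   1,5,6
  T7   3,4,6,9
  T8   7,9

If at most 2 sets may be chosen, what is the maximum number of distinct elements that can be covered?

8

Choosing T3, T5 covers {1, 3, 4, 5, 6, 7, 8, 9} — 8 elements.
No choice of 2 sets does better; here 2 is left uncovered.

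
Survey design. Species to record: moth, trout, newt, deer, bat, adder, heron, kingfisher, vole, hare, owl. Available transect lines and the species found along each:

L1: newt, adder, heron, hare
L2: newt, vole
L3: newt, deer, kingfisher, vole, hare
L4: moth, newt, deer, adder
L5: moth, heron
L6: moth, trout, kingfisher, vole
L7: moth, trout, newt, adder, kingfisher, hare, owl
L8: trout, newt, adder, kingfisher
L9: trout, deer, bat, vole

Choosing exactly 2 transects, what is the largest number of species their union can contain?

Choosing L7, L9 covers {moth, trout, newt, deer, bat, adder, kingfisher, vole, hare, owl} — 10 species.
No choice of 2 transects does better; here heron is left uncovered.

10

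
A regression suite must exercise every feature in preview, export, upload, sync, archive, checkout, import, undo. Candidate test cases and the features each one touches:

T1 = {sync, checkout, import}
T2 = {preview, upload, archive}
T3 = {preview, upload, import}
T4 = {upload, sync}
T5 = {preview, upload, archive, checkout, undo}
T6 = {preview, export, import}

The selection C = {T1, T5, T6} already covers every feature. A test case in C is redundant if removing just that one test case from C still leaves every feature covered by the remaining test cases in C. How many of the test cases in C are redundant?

0

Drop T1: sync uncovered — not redundant.
Drop T5: upload, archive, undo uncovered — not redundant.
Drop T6: export uncovered — not redundant.
None of the test cases in C is redundant.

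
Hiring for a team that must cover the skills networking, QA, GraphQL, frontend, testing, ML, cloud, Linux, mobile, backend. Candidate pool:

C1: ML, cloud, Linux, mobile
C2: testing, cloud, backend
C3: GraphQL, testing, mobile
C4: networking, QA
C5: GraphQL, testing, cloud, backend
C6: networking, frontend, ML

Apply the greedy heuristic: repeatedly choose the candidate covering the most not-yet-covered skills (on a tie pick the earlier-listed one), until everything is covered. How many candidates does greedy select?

Pick 1: C1 covers 4 new skills (ML, cloud, Linux, mobile).
Pick 2: C5 covers 3 new skills (GraphQL, testing, backend).
Pick 3: C4 covers 2 new skills (networking, QA).
Pick 4: C6 covers 1 new skills (frontend).
Greedy uses 4 candidates.

4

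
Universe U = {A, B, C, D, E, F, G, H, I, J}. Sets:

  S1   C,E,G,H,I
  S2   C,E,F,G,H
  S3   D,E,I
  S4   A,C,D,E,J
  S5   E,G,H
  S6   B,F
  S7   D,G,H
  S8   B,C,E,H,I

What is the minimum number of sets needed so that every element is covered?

3

S1, S4, S6 together cover {A, B, C, D, E, F, G, H, I, J} — every element.
No 2 of the 8 sets cover everything (all 28 pairs fall short), so 3 is minimum.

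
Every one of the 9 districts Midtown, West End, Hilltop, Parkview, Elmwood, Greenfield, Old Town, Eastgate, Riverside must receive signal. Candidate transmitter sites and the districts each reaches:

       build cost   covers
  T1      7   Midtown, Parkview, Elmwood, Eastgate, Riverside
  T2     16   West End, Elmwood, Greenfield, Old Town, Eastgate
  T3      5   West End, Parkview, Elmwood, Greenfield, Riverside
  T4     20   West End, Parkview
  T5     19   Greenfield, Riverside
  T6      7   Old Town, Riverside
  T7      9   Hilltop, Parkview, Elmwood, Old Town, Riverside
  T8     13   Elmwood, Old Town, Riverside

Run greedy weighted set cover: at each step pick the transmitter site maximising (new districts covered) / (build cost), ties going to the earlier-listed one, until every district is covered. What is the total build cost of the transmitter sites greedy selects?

Pick 1: T3 adds 5 new (West End, Parkview, Elmwood, Greenfield, Riverside) at build cost 5 (ratio 5/5).
Pick 2: T1 adds 2 new (Midtown, Eastgate) at build cost 7 (ratio 2/7).
Pick 3: T7 adds 2 new (Hilltop, Old Town) at build cost 9 (ratio 2/9).
Greedy total build cost: 5 + 7 + 9 = 21.

21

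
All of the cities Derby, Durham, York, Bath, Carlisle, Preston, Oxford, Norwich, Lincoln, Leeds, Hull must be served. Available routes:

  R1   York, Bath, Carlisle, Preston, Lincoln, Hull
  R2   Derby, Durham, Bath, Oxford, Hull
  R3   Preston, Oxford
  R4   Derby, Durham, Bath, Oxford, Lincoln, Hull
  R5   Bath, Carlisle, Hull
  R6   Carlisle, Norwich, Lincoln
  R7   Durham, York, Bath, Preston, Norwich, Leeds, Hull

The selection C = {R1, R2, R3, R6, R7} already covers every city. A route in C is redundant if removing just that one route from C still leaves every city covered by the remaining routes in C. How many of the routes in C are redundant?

Drop R1: the rest still cover every city — redundant.
Drop R2: Derby uncovered — not redundant.
Drop R3: the rest still cover every city — redundant.
Drop R6: the rest still cover every city — redundant.
Drop R7: Leeds uncovered — not redundant.
3 redundant: R1, R3, R6.

3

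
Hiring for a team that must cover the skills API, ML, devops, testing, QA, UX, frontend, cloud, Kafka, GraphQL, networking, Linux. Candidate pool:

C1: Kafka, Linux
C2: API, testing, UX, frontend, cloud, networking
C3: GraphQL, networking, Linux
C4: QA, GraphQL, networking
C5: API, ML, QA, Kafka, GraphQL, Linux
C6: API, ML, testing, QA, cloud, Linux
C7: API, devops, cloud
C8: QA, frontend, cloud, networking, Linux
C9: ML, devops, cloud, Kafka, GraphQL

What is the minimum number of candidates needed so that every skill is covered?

C2, C5, C7 together cover {API, ML, devops, testing, QA, UX, frontend, cloud, Kafka, GraphQL, networking, Linux} — every skill.
No 2 of the 9 candidates cover everything (all 36 pairs fall short), so 3 is minimum.

3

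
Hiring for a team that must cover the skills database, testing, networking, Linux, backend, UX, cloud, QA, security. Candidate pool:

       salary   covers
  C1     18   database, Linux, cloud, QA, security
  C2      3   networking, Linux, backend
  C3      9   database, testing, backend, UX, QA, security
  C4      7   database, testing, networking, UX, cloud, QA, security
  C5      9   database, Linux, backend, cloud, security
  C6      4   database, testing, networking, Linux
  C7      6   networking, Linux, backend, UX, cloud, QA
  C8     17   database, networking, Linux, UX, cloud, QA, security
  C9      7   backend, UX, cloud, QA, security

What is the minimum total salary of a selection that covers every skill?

10

C2, C4 cover every skill at salary 3 + 7 = 10.
Any cover uses at least 2 candidates; among all covering selections none totals below 10.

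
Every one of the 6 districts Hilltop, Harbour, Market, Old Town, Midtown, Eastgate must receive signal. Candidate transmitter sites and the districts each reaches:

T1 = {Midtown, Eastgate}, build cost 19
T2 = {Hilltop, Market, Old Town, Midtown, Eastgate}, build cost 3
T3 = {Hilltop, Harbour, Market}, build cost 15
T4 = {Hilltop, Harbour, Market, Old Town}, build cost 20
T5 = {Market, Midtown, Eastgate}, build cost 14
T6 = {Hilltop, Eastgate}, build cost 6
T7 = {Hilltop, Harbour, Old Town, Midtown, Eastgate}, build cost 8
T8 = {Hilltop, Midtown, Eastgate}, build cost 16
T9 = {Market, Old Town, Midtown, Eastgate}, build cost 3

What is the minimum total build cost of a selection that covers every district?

11

T2, T7 cover every district at build cost 3 + 8 = 11.
Any cover uses at least 2 transmitter sites; among all covering selections none totals below 11.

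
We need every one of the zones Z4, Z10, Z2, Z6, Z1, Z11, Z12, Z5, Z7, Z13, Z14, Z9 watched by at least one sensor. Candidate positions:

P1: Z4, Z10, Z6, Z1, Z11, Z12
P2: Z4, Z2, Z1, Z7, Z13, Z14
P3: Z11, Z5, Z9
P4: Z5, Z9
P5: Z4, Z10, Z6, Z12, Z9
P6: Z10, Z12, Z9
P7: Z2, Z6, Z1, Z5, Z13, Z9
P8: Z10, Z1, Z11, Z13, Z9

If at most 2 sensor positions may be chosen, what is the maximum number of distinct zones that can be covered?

10

Choosing P1, P2 covers {Z4, Z10, Z2, Z6, Z1, Z11, Z12, Z7, Z13, Z14} — 10 zones.
No choice of 2 sensor positions does better; here Z5, Z9 are left uncovered.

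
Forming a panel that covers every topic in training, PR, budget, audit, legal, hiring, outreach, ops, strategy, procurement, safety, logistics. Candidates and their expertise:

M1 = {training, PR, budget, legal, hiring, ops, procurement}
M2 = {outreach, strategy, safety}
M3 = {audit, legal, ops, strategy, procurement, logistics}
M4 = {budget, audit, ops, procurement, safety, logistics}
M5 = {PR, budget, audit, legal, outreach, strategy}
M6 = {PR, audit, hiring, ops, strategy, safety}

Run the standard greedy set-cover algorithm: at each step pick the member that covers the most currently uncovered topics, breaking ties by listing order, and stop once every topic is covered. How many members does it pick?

3

Pick 1: M1 covers 7 new topics (training, PR, budget, legal, hiring, ops, procurement).
Pick 2: M2 covers 3 new topics (outreach, strategy, safety).
Pick 3: M3 covers 2 new topics (audit, logistics).
Greedy uses 3 members.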